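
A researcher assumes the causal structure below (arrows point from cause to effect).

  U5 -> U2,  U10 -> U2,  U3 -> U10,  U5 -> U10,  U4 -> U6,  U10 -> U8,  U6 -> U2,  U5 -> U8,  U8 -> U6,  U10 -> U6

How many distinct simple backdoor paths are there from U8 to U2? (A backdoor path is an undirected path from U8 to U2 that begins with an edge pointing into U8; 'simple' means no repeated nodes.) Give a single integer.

6

A backdoor path from U8 to U2 is any simple undirected path whose first edge points into U8 (i.e. leaves U8 via a parent).
Parents of U8: {U10, U5}.
Enumerating:
  P1: U8 <- U5 -> U10 -> U6 -> U2
  P2: U8 <- U5 -> U10 -> U2
  P3: U8 <- U5 -> U2
  P4: U8 <- U10 <- U5 -> U2
  P5: U8 <- U10 -> U6 -> U2
  P6: U8 <- U10 -> U2
That exhausts the simple backdoor paths. Count: 6.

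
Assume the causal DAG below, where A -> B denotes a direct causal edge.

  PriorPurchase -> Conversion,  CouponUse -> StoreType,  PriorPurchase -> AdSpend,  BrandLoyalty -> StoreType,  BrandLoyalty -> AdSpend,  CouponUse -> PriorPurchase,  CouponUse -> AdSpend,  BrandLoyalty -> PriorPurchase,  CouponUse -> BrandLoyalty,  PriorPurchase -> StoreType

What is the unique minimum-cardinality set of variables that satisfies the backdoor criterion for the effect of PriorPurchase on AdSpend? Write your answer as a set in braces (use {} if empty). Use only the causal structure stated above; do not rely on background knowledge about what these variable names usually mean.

{BrandLoyalty, CouponUse}

Variables eligible for adjustment (non-descendants of PriorPurchase, excluding PriorPurchase and AdSpend): {BrandLoyalty, CouponUse}.
Backdoor paths from PriorPurchase to AdSpend:
  P1: PriorPurchase <- CouponUse -> BrandLoyalty -> AdSpend
  P2: PriorPurchase <- CouponUse -> AdSpend
  P3: PriorPurchase <- CouponUse -> StoreType <- BrandLoyalty -> AdSpend
  P4: PriorPurchase <- BrandLoyalty <- CouponUse -> AdSpend
  P5: PriorPurchase <- BrandLoyalty -> AdSpend
  P6: PriorPurchase <- BrandLoyalty -> StoreType <- CouponUse -> AdSpend
The empty set is not sufficient: P1 (PriorPurchase <- CouponUse -> BrandLoyalty -> AdSpend) has no collider blocking it and no conditioned non-collider, so it is open.
Try {BrandLoyalty, CouponUse}:
  P1: blocked at fork node CouponUse ∈ conditioning set.
  P2: blocked at fork node CouponUse ∈ conditioning set.
  P3: blocked at fork node CouponUse ∈ conditioning set.
  P4: blocked at chain node BrandLoyalty ∈ conditioning set.
  P5: blocked at fork node BrandLoyalty ∈ conditioning set.
  P6: blocked at fork node BrandLoyalty ∈ conditioning set.
{BrandLoyalty, CouponUse} contains no descendant of PriorPurchase and blocks every backdoor path.
Every element of {BrandLoyalty, CouponUse} is needed (dropping BrandLoyalty leaves P5 open; dropping CouponUse leaves P2 open), so no proper subset is valid.
Among all size-2 subsets of the eligible variables, only {BrandLoyalty, CouponUse} blocks every backdoor path, so it is the unique smallest valid adjustment set.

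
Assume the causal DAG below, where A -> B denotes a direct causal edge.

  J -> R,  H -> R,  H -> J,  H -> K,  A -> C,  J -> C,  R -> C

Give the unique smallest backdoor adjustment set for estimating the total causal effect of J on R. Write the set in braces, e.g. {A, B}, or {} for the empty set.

{H}

Variables eligible for adjustment (non-descendants of J, excluding J and R): {A, H, K}.
Backdoor paths from J to R:
  P1: J <- H -> R
The empty set is not sufficient: P1 (J <- H -> R) has no collider blocking it and no conditioned non-collider, so it is open.
Try {H}:
  P1: blocked at fork node H ∈ conditioning set.
{H} contains no descendant of J and blocks every backdoor path.
No other singleton works — e.g. {K} leaves P1 open — so {H} is the unique smallest valid adjustment set.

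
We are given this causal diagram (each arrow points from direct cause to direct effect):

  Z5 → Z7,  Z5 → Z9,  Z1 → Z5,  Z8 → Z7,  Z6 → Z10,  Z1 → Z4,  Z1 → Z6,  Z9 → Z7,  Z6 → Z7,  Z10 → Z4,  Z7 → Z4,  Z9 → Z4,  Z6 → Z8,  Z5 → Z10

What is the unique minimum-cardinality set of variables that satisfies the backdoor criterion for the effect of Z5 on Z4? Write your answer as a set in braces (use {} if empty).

Variables eligible for adjustment (non-descendants of Z5, excluding Z5 and Z4): {Z1, Z6, Z8}.
Backdoor paths from Z5 to Z4:
  P1: Z5 <- Z1 -> Z6 -> Z10 -> Z4
  P2: Z5 <- Z1 -> Z6 -> Z8 -> Z7 <- Z9 -> Z4
  P3: Z5 <- Z1 -> Z6 -> Z8 -> Z7 -> Z4
  P4: Z5 <- Z1 -> Z6 -> Z7 <- Z9 -> Z4
  P5: Z5 <- Z1 -> Z6 -> Z7 -> Z4
  P6: Z5 <- Z1 -> Z4
The empty set is not sufficient: P1 (Z5 <- Z1 -> Z6 -> Z10 -> Z4) has no collider blocking it and no conditioned non-collider, so it is open.
Try {Z1}:
  P1: blocked at fork node Z1 ∈ conditioning set.
  P2: blocked at fork node Z1 ∈ conditioning set.
  P3: blocked at fork node Z1 ∈ conditioning set.
  P4: blocked at fork node Z1 ∈ conditioning set.
  P5: blocked at fork node Z1 ∈ conditioning set.
  P6: blocked at fork node Z1 ∈ conditioning set.
{Z1} contains no descendant of Z5 and blocks every backdoor path.
No other singleton works — e.g. {Z6} leaves P6 open — so {Z1} is the unique smallest valid adjustment set.

{Z1}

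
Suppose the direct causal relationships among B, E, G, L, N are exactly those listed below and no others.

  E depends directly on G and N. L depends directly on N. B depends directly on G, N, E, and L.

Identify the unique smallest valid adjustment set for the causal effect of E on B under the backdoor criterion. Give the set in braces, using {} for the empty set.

Variables eligible for adjustment (non-descendants of E, excluding E and B): {G, L, N}.
Backdoor paths from E to B:
  P1: E <- N -> L -> B
  P2: E <- N -> B
  P3: E <- G -> B
The empty set is not sufficient: P1 (E <- N -> L -> B) has no collider blocking it and no conditioned non-collider, so it is open.
Try {G, N}:
  P1: blocked at fork node N ∈ conditioning set.
  P2: blocked at fork node N ∈ conditioning set.
  P3: blocked at fork node G ∈ conditioning set.
{G, N} contains no descendant of E and blocks every backdoor path.
Every element of {G, N} is needed (dropping G leaves P3 open; dropping N leaves P1 open), so no proper subset is valid.
Among all size-2 subsets of the eligible variables, only {G, N} blocks every backdoor path, so it is the unique smallest valid adjustment set.

{G, N}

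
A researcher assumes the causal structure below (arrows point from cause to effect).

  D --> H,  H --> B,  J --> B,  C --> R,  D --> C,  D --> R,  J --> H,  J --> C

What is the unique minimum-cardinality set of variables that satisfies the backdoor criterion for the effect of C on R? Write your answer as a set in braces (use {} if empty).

Variables eligible for adjustment (non-descendants of C, excluding C and R): {B, D, H, J}.
Backdoor paths from C to R:
  P1: C <- D -> R
  P2: C <- J -> H <- D -> R
  P3: C <- J -> B <- H <- D -> R
The empty set is not sufficient: P1 (C <- D -> R) has no collider blocking it and no conditioned non-collider, so it is open.
Try {D}:
  P1: blocked at fork node D ∈ conditioning set.
  P2: blocked at collider H (neither it nor any descendant is in the conditioning set).
  P3: blocked at collider B (neither it nor any descendant is in the conditioning set).
{D} contains no descendant of C and blocks every backdoor path.
No other singleton works — e.g. {J} leaves P1 open — so {D} is the unique smallest valid adjustment set.

{D}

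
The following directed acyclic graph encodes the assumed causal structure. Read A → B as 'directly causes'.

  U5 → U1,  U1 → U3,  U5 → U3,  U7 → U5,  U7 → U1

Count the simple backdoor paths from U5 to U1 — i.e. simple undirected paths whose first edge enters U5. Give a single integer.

A backdoor path from U5 to U1 is any simple undirected path whose first edge points into U5 (i.e. leaves U5 via a parent).
Parents of U5: {U7}.
Enumerating:
  P1: U5 <- U7 -> U1
That exhausts the simple backdoor paths. Count: 1.

1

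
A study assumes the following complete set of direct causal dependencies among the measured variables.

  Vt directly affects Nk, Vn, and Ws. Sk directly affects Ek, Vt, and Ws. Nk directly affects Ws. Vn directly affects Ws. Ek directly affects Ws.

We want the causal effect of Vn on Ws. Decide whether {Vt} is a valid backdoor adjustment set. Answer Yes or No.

Backdoor paths from Vn to Ws (paths whose first edge points into Vn):
  P1: Vn <- Vt <- Sk -> Ek -> Ws
  P2: Vn <- Vt <- Sk -> Ws
  P3: Vn <- Vt -> Nk -> Ws
  P4: Vn <- Vt -> Ws
Condition 1 (no descendant of Vn in the set): holds — descendants of Vn are {Ws}; none are in {Vt}.
Condition 2 (every backdoor path blocked by {Vt}):
  P1: blocked at chain node Vt ∈ conditioning set.
  P2: blocked at chain node Vt ∈ conditioning set.
  P3: blocked at fork node Vt ∈ conditioning set.
  P4: blocked at fork node Vt ∈ conditioning set.
{Vt} satisfies the backdoor criterion.

Yes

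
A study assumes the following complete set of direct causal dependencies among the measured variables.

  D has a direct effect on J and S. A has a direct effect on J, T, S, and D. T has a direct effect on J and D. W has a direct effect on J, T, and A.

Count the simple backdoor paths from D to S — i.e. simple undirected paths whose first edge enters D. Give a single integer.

6

A backdoor path from D to S is any simple undirected path whose first edge points into D (i.e. leaves D via a parent).
Parents of D: {A, T}.
Enumerating:
  P1: D <- A -> S
  P2: D <- T <- W -> A -> S
  P3: D <- T <- W -> J <- A -> S
  P4: D <- T <- A -> S
  P5: D <- T -> J <- W -> A -> S
  P6: D <- T -> J <- A -> S
That exhausts the simple backdoor paths. Count: 6.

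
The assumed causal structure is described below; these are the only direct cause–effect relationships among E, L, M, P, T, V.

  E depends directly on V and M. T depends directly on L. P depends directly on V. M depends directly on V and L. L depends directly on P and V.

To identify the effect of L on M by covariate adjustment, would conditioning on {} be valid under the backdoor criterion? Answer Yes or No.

Backdoor paths from L to M (paths whose first edge points into L):
  P1: L <- V -> M
  P2: L <- V -> E <- M
  P3: L <- P <- V -> M
  P4: L <- P <- V -> E <- M
Condition 1 (no descendant of L in the set): holds — descendants of L are {E, M, T}; none are in {}.
Condition 2 (every backdoor path blocked by {}):
  P1: open — no interior node is in the conditioning set.
  P2: blocked at collider E (neither it nor any descendant is in the conditioning set).
  P3: open — no interior node is in the conditioning set.
  P4: blocked at collider E (neither it nor any descendant is in the conditioning set).
{} does not satisfy the backdoor criterion.

No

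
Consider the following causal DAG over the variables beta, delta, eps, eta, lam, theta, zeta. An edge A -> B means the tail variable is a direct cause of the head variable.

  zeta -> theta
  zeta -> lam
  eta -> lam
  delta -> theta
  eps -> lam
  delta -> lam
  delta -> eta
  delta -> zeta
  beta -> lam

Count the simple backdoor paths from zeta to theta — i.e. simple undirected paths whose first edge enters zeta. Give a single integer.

1

A backdoor path from zeta to theta is any simple undirected path whose first edge points into zeta (i.e. leaves zeta via a parent).
Parents of zeta: {delta}.
Enumerating:
  P1: zeta <- delta -> theta
That exhausts the simple backdoor paths. Count: 1.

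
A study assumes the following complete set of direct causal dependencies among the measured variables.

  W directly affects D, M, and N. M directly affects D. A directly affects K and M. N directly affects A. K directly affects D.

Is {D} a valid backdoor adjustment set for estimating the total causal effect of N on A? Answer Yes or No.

Backdoor paths from N to A (paths whose first edge points into N):
  P1: N <- W -> M <- A
  P2: N <- W -> M -> D <- K <- A
  P3: N <- W -> D <- M <- A
  P4: N <- W -> D <- K <- A
Condition 1 (no descendant of N in the set): FAILS — D is a descendant of N.
Condition 2 (every backdoor path blocked by {D}):
  P1: open — collider(s) M are conditioned on (or have a conditioned descendant) and no non-collider on the path is in the set.
  P2: open — collider(s) D are conditioned on (or have a conditioned descendant) and no non-collider on the path is in the set.
  P3: open — collider(s) D are conditioned on (or have a conditioned descendant) and no non-collider on the path is in the set.
  P4: open — collider(s) D are conditioned on (or have a conditioned descendant) and no non-collider on the path is in the set.
{D} does not satisfy the backdoor criterion.

No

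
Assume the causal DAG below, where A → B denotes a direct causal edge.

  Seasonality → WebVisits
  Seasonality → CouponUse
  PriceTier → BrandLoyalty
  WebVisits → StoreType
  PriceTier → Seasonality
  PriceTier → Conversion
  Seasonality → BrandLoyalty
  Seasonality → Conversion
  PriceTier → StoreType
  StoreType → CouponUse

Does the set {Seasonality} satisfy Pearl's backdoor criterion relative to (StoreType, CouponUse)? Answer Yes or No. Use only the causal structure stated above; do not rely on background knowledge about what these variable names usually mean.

Yes

Backdoor paths from StoreType to CouponUse (paths whose first edge points into StoreType):
  P1: StoreType <- PriceTier -> Seasonality -> CouponUse
  P2: StoreType <- PriceTier -> BrandLoyalty <- Seasonality -> CouponUse
  P3: StoreType <- PriceTier -> Conversion <- Seasonality -> CouponUse
  P4: StoreType <- WebVisits <- Seasonality -> CouponUse
Condition 1 (no descendant of StoreType in the set): holds — descendants of StoreType are {CouponUse}; none are in {Seasonality}.
Condition 2 (every backdoor path blocked by {Seasonality}):
  P1: blocked at chain node Seasonality ∈ conditioning set.
  P2: blocked at collider BrandLoyalty (neither it nor any descendant is in the conditioning set).
  P3: blocked at collider Conversion (neither it nor any descendant is in the conditioning set).
  P4: blocked at fork node Seasonality ∈ conditioning set.
{Seasonality} satisfies the backdoor criterion.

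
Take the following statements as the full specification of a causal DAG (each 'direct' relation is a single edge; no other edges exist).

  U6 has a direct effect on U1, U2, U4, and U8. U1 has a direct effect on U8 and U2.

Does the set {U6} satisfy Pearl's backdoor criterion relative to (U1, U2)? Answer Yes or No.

Backdoor paths from U1 to U2 (paths whose first edge points into U1):
  P1: U1 <- U6 -> U2
Condition 1 (no descendant of U1 in the set): holds — descendants of U1 are {U2, U8}; none are in {U6}.
Condition 2 (every backdoor path blocked by {U6}):
  P1: blocked at fork node U6 ∈ conditioning set.
{U6} satisfies the backdoor criterion.

Yes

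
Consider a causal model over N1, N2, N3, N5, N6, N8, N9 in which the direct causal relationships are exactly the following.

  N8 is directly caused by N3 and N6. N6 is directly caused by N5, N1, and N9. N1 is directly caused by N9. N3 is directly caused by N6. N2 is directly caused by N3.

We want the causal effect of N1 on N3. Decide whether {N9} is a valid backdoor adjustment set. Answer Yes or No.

Yes

Backdoor paths from N1 to N3 (paths whose first edge points into N1):
  P1: N1 <- N9 -> N6 -> N3
  P2: N1 <- N9 -> N6 -> N8 <- N3
Condition 1 (no descendant of N1 in the set): holds — descendants of N1 are {N2, N3, N6, N8}; none are in {N9}.
Condition 2 (every backdoor path blocked by {N9}):
  P1: blocked at fork node N9 ∈ conditioning set.
  P2: blocked at fork node N9 ∈ conditioning set.
{N9} satisfies the backdoor criterion.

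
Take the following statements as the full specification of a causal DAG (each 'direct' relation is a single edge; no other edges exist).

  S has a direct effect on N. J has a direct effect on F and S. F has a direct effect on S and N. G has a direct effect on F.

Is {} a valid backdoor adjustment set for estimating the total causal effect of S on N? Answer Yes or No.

No

Backdoor paths from S to N (paths whose first edge points into S):
  P1: S <- J -> F -> N
  P2: S <- F -> N
Condition 1 (no descendant of S in the set): holds — descendants of S are {N}; none are in {}.
Condition 2 (every backdoor path blocked by {}):
  P1: open — no interior node is in the conditioning set.
  P2: open — no interior node is in the conditioning set.
{} does not satisfy the backdoor criterion.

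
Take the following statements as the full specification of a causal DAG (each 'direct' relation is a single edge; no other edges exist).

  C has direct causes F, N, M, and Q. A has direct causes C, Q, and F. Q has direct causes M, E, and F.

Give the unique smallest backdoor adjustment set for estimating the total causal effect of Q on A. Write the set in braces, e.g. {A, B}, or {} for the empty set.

Variables eligible for adjustment (non-descendants of Q, excluding Q and A): {E, F, M, N}.
Backdoor paths from Q to A:
  P1: Q <- F -> C -> A
  P2: Q <- F -> A
  P3: Q <- M -> C <- F -> A
  P4: Q <- M -> C -> A
The empty set is not sufficient: P1 (Q <- F -> C -> A) has no collider blocking it and no conditioned non-collider, so it is open.
Try {F, M}:
  P1: blocked at fork node F ∈ conditioning set.
  P2: blocked at fork node F ∈ conditioning set.
  P3: blocked at fork node M ∈ conditioning set.
  P4: blocked at fork node M ∈ conditioning set.
{F, M} contains no descendant of Q and blocks every backdoor path.
Every element of {F, M} is needed (dropping F leaves P1 open; dropping M leaves P4 open), so no proper subset is valid.
Among all size-2 subsets of the eligible variables, only {F, M} blocks every backdoor path, so it is the unique smallest valid adjustment set.

{F, M}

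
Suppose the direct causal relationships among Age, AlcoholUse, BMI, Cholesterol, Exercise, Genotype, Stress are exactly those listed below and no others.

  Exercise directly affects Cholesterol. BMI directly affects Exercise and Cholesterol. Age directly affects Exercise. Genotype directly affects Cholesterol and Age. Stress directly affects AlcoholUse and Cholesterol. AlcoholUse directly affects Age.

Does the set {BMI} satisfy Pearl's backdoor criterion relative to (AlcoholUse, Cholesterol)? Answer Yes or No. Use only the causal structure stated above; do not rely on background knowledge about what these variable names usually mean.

Backdoor paths from AlcoholUse to Cholesterol (paths whose first edge points into AlcoholUse):
  P1: AlcoholUse <- Stress -> Cholesterol
Condition 1 (no descendant of AlcoholUse in the set): holds — descendants of AlcoholUse are {Age, Cholesterol, Exercise}; none are in {BMI}.
Condition 2 (every backdoor path blocked by {BMI}):
  P1: open — no interior node is in the conditioning set.
{BMI} does not satisfy the backdoor criterion.

No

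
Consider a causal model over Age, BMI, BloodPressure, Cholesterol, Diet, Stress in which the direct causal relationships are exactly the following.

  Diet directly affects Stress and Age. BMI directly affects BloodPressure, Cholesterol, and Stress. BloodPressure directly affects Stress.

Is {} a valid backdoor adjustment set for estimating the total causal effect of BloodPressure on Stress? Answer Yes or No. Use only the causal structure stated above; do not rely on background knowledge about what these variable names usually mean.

No

Backdoor paths from BloodPressure to Stress (paths whose first edge points into BloodPressure):
  P1: BloodPressure <- BMI -> Stress
Condition 1 (no descendant of BloodPressure in the set): holds — descendants of BloodPressure are {Stress}; none are in {}.
Condition 2 (every backdoor path blocked by {}):
  P1: open — no interior node is in the conditioning set.
{} does not satisfy the backdoor criterion.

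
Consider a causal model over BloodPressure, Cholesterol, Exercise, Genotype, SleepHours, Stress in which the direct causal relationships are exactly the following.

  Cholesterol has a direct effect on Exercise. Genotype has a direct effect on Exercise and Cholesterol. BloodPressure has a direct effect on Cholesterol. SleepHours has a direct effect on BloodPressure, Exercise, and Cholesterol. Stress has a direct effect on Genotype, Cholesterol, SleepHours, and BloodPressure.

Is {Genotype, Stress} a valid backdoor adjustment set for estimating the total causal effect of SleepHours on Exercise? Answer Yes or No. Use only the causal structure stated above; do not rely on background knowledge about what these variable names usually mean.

Backdoor paths from SleepHours to Exercise (paths whose first edge points into SleepHours):
  P1: SleepHours <- Stress -> BloodPressure -> Cholesterol <- Genotype -> Exercise
  P2: SleepHours <- Stress -> BloodPressure -> Cholesterol -> Exercise
  P3: SleepHours <- Stress -> Genotype -> Cholesterol -> Exercise
  P4: SleepHours <- Stress -> Genotype -> Exercise
  P5: SleepHours <- Stress -> Cholesterol <- Genotype -> Exercise
  P6: SleepHours <- Stress -> Cholesterol -> Exercise
Condition 1 (no descendant of SleepHours in the set): holds — descendants of SleepHours are {BloodPressure, Cholesterol, Exercise}; none are in {Genotype, Stress}.
Condition 2 (every backdoor path blocked by {Genotype, Stress}):
  P1: blocked at fork node Stress ∈ conditioning set.
  P2: blocked at fork node Stress ∈ conditioning set.
  P3: blocked at fork node Stress ∈ conditioning set.
  P4: blocked at fork node Stress ∈ conditioning set.
  P5: blocked at fork node Stress ∈ conditioning set.
  P6: blocked at fork node Stress ∈ conditioning set.
{Genotype, Stress} satisfies the backdoor criterion.

Yes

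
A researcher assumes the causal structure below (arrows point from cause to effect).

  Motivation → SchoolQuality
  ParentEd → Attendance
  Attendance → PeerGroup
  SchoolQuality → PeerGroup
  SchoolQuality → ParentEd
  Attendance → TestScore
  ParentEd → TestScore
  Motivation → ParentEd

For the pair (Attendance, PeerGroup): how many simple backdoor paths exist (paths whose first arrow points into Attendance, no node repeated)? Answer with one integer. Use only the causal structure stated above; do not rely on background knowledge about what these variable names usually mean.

2

A backdoor path from Attendance to PeerGroup is any simple undirected path whose first edge points into Attendance (i.e. leaves Attendance via a parent).
Parents of Attendance: {ParentEd}.
Enumerating:
  P1: Attendance <- ParentEd <- Motivation -> SchoolQuality -> PeerGroup
  P2: Attendance <- ParentEd <- SchoolQuality -> PeerGroup
That exhausts the simple backdoor paths. Count: 2.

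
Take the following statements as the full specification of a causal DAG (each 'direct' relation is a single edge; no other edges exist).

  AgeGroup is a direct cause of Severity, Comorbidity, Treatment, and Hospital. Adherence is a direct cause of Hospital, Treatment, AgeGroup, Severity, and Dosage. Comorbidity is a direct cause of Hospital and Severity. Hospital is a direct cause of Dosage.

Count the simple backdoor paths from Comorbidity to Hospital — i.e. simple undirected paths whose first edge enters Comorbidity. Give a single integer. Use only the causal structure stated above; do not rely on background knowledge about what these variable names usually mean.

A backdoor path from Comorbidity to Hospital is any simple undirected path whose first edge points into Comorbidity (i.e. leaves Comorbidity via a parent).
Parents of Comorbidity: {AgeGroup}.
Enumerating:
  P1: Comorbidity <- AgeGroup <- Adherence -> Hospital
  P2: Comorbidity <- AgeGroup <- Adherence -> Dosage <- Hospital
  P3: Comorbidity <- AgeGroup -> Severity <- Adherence -> Hospital
  P4: Comorbidity <- AgeGroup -> Severity <- Adherence -> Dosage <- Hospital
  P5: Comorbidity <- AgeGroup -> Hospital
  P6: Comorbidity <- AgeGroup -> Treatment <- Adherence -> Hospital
  P7: Comorbidity <- AgeGroup -> Treatment <- Adherence -> Dosage <- Hospital
That exhausts the simple backdoor paths. Count: 7.

7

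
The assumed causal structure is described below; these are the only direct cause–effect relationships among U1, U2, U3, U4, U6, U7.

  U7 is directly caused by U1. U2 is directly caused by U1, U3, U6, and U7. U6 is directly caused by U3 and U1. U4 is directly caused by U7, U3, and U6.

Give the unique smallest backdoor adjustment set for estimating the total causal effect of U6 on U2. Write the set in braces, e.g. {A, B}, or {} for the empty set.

{U1, U3}

Variables eligible for adjustment (non-descendants of U6, excluding U6 and U2): {U1, U3, U7}.
Backdoor paths from U6 to U2:
  P1: U6 <- U3 -> U2
  P2: U6 <- U3 -> U4 <- U7 <- U1 -> U2
  P3: U6 <- U3 -> U4 <- U7 -> U2
  P4: U6 <- U1 -> U7 -> U2
  P5: U6 <- U1 -> U7 -> U4 <- U3 -> U2
  P6: U6 <- U1 -> U2
The empty set is not sufficient: P1 (U6 <- U3 -> U2) has no collider blocking it and no conditioned non-collider, so it is open.
Try {U1, U3}:
  P1: blocked at fork node U3 ∈ conditioning set.
  P2: blocked at fork node U3 ∈ conditioning set.
  P3: blocked at fork node U3 ∈ conditioning set.
  P4: blocked at fork node U1 ∈ conditioning set.
  P5: blocked at fork node U1 ∈ conditioning set.
  P6: blocked at fork node U1 ∈ conditioning set.
{U1, U3} contains no descendant of U6 and blocks every backdoor path.
Every element of {U1, U3} is needed (dropping U1 leaves P4 open; dropping U3 leaves P1 open), so no proper subset is valid.
Among all size-2 subsets of the eligible variables, only {U1, U3} blocks every backdoor path, so it is the unique smallest valid adjustment set.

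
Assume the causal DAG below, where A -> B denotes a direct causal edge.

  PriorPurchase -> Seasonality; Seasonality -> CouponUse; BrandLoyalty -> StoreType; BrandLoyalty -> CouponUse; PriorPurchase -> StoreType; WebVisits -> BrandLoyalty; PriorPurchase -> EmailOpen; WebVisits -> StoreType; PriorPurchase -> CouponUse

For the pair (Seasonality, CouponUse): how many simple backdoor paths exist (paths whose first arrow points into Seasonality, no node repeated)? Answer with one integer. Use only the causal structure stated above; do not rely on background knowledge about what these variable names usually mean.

A backdoor path from Seasonality to CouponUse is any simple undirected path whose first edge points into Seasonality (i.e. leaves Seasonality via a parent).
Parents of Seasonality: {PriorPurchase}.
Enumerating:
  P1: Seasonality <- PriorPurchase -> StoreType <- WebVisits -> BrandLoyalty -> CouponUse
  P2: Seasonality <- PriorPurchase -> StoreType <- BrandLoyalty -> CouponUse
  P3: Seasonality <- PriorPurchase -> CouponUse
That exhausts the simple backdoor paths. Count: 3.

3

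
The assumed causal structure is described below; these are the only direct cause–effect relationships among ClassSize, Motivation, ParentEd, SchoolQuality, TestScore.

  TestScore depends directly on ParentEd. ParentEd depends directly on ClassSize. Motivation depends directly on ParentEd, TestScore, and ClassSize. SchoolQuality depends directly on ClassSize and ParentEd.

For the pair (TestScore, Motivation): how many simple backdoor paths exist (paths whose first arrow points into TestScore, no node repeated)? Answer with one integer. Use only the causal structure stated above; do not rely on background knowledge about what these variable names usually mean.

3

A backdoor path from TestScore to Motivation is any simple undirected path whose first edge points into TestScore (i.e. leaves TestScore via a parent).
Parents of TestScore: {ParentEd}.
Enumerating:
  P1: TestScore <- ParentEd <- ClassSize -> Motivation
  P2: TestScore <- ParentEd -> Motivation
  P3: TestScore <- ParentEd -> SchoolQuality <- ClassSize -> Motivation
That exhausts the simple backdoor paths. Count: 3.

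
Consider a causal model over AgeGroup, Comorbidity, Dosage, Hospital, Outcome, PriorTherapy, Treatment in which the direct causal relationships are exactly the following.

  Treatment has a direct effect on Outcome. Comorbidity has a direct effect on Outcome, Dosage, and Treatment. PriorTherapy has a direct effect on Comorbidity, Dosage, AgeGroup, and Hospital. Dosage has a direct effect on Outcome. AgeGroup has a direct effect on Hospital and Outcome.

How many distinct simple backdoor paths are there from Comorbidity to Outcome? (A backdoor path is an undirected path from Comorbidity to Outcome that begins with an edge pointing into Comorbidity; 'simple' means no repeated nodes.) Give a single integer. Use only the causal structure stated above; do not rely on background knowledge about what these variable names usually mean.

3

A backdoor path from Comorbidity to Outcome is any simple undirected path whose first edge points into Comorbidity (i.e. leaves Comorbidity via a parent).
Parents of Comorbidity: {PriorTherapy}.
Enumerating:
  P1: Comorbidity <- PriorTherapy -> Dosage -> Outcome
  P2: Comorbidity <- PriorTherapy -> AgeGroup -> Outcome
  P3: Comorbidity <- PriorTherapy -> Hospital <- AgeGroup -> Outcome
That exhausts the simple backdoor paths. Count: 3.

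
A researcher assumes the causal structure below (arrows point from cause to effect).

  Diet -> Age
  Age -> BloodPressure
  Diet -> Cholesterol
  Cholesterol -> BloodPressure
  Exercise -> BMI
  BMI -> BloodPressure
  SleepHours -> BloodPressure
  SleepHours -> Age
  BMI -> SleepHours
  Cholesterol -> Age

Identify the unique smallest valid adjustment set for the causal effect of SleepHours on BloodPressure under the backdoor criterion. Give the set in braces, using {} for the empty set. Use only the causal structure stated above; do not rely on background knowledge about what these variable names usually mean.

Variables eligible for adjustment (non-descendants of SleepHours, excluding SleepHours and BloodPressure): {BMI, Cholesterol, Diet, Exercise}.
Backdoor paths from SleepHours to BloodPressure:
  P1: SleepHours <- BMI -> BloodPressure
The empty set is not sufficient: P1 (SleepHours <- BMI -> BloodPressure) has no collider blocking it and no conditioned non-collider, so it is open.
Try {BMI}:
  P1: blocked at fork node BMI ∈ conditioning set.
{BMI} contains no descendant of SleepHours and blocks every backdoor path.
No other singleton works — e.g. {Diet} leaves P1 open — so {BMI} is the unique smallest valid adjustment set.

{BMI}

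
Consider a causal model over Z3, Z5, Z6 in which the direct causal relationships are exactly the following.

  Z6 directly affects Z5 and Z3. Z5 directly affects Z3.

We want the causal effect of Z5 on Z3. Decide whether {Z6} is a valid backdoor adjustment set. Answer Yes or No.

Yes

Backdoor paths from Z5 to Z3 (paths whose first edge points into Z5):
  P1: Z5 <- Z6 -> Z3
Condition 1 (no descendant of Z5 in the set): holds — descendants of Z5 are {Z3}; none are in {Z6}.
Condition 2 (every backdoor path blocked by {Z6}):
  P1: blocked at fork node Z6 ∈ conditioning set.
{Z6} satisfies the backdoor criterion.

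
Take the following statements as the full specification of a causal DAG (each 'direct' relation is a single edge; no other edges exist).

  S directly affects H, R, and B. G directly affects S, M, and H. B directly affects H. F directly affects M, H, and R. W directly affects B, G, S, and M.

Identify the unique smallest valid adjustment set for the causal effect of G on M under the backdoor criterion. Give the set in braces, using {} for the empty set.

Variables eligible for adjustment (non-descendants of G, excluding G and M): {F, W}.
Backdoor paths from G to M:
  P1: G <- W -> S -> B -> H <- F -> M
  P2: G <- W -> S -> R <- F -> M
  P3: G <- W -> S -> H <- F -> M
  P4: G <- W -> M
  P5: G <- W -> B <- S -> R <- F -> M
  P6: G <- W -> B <- S -> H <- F -> M
  P7: G <- W -> B -> H <- F -> M
  P8: G <- W -> B -> H <- S -> R <- F -> M
The empty set is not sufficient: P4 (G <- W -> M) has no collider blocking it and no conditioned non-collider, so it is open.
Try {W}:
  P1: blocked at fork node W ∈ conditioning set.
  P2: blocked at fork node W ∈ conditioning set.
  P3: blocked at fork node W ∈ conditioning set.
  P4: blocked at fork node W ∈ conditioning set.
  P5: blocked at fork node W ∈ conditioning set.
  P6: blocked at fork node W ∈ conditioning set.
  P7: blocked at fork node W ∈ conditioning set.
  P8: blocked at fork node W ∈ conditioning set.
{W} contains no descendant of G and blocks every backdoor path.
No other singleton works — e.g. {F} leaves P4 open — so {W} is the unique smallest valid adjustment set.

{W}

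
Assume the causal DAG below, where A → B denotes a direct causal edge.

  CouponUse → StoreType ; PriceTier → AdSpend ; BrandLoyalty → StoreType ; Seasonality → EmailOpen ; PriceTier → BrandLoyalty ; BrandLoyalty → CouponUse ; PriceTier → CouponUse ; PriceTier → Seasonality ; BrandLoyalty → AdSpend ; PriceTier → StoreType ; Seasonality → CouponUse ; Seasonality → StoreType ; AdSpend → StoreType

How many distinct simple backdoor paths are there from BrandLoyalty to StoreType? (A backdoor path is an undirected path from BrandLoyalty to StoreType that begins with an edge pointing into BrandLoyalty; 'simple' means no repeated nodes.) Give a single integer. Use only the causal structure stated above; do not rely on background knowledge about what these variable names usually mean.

A backdoor path from BrandLoyalty to StoreType is any simple undirected path whose first edge points into BrandLoyalty (i.e. leaves BrandLoyalty via a parent).
Parents of BrandLoyalty: {PriceTier}.
Enumerating:
  P1: BrandLoyalty <- PriceTier -> Seasonality -> CouponUse -> StoreType
  P2: BrandLoyalty <- PriceTier -> Seasonality -> StoreType
  P3: BrandLoyalty <- PriceTier -> CouponUse <- Seasonality -> StoreType
  P4: BrandLoyalty <- PriceTier -> CouponUse -> StoreType
  P5: BrandLoyalty <- PriceTier -> AdSpend -> StoreType
  P6: BrandLoyalty <- PriceTier -> StoreType
That exhausts the simple backdoor paths. Count: 6.

6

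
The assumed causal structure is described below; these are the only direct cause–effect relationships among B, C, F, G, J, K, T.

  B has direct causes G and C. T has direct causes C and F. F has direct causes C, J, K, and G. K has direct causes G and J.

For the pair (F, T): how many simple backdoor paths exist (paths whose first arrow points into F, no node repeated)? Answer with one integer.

4

A backdoor path from F to T is any simple undirected path whose first edge points into F (i.e. leaves F via a parent).
Parents of F: {C, G, J, K}.
Enumerating:
  P1: F <- J -> K <- G -> B <- C -> T
  P2: F <- G -> B <- C -> T
  P3: F <- K <- G -> B <- C -> T
  P4: F <- C -> T
That exhausts the simple backdoor paths. Count: 4.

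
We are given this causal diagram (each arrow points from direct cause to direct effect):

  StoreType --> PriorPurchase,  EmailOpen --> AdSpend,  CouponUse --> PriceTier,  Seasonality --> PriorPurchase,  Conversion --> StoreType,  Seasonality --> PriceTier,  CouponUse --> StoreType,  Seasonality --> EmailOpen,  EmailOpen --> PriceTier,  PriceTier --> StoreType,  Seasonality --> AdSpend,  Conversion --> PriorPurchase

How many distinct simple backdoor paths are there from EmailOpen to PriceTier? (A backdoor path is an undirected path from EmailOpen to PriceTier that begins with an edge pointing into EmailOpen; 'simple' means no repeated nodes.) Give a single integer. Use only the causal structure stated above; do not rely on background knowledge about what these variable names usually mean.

5

A backdoor path from EmailOpen to PriceTier is any simple undirected path whose first edge points into EmailOpen (i.e. leaves EmailOpen via a parent).
Parents of EmailOpen: {Seasonality}.
Enumerating:
  P1: EmailOpen <- Seasonality -> PriceTier
  P2: EmailOpen <- Seasonality -> PriorPurchase <- Conversion -> StoreType <- CouponUse -> PriceTier
  P3: EmailOpen <- Seasonality -> PriorPurchase <- Conversion -> StoreType <- PriceTier
  P4: EmailOpen <- Seasonality -> PriorPurchase <- StoreType <- CouponUse -> PriceTier
  P5: EmailOpen <- Seasonality -> PriorPurchase <- StoreType <- PriceTier
That exhausts the simple backdoor paths. Count: 5.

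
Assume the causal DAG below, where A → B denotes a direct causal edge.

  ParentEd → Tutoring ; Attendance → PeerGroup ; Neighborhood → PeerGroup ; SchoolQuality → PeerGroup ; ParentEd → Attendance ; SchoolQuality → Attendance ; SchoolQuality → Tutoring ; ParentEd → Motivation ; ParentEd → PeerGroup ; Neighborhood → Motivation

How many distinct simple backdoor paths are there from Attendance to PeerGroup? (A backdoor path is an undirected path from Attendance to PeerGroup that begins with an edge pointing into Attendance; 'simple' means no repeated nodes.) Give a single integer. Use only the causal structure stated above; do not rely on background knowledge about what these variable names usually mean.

6

A backdoor path from Attendance to PeerGroup is any simple undirected path whose first edge points into Attendance (i.e. leaves Attendance via a parent).
Parents of Attendance: {ParentEd, SchoolQuality}.
Enumerating:
  P1: Attendance <- SchoolQuality -> Tutoring <- ParentEd -> Motivation <- Neighborhood -> PeerGroup
  P2: Attendance <- SchoolQuality -> Tutoring <- ParentEd -> PeerGroup
  P3: Attendance <- SchoolQuality -> PeerGroup
  P4: Attendance <- ParentEd -> Motivation <- Neighborhood -> PeerGroup
  P5: Attendance <- ParentEd -> Tutoring <- SchoolQuality -> PeerGroup
  P6: Attendance <- ParentEd -> PeerGroup
That exhausts the simple backdoor paths. Count: 6.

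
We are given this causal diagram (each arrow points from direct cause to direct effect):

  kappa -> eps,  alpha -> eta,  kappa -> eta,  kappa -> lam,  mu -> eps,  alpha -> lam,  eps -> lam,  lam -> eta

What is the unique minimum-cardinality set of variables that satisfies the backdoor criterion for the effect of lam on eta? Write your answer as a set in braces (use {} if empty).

Variables eligible for adjustment (non-descendants of lam, excluding lam and eta): {alpha, eps, kappa, mu}.
Backdoor paths from lam to eta:
  P1: lam <- kappa -> eta
  P2: lam <- eps <- kappa -> eta
  P3: lam <- alpha -> eta
The empty set is not sufficient: P1 (lam <- kappa -> eta) has no collider blocking it and no conditioned non-collider, so it is open.
Try {alpha, kappa}:
  P1: blocked at fork node kappa ∈ conditioning set.
  P2: blocked at fork node kappa ∈ conditioning set.
  P3: blocked at fork node alpha ∈ conditioning set.
{alpha, kappa} contains no descendant of lam and blocks every backdoor path.
Every element of {alpha, kappa} is needed (dropping alpha leaves P3 open; dropping kappa leaves P1 open), so no proper subset is valid.
Among all size-2 subsets of the eligible variables, only {alpha, kappa} blocks every backdoor path, so it is the unique smallest valid adjustment set.

{alpha, kappa}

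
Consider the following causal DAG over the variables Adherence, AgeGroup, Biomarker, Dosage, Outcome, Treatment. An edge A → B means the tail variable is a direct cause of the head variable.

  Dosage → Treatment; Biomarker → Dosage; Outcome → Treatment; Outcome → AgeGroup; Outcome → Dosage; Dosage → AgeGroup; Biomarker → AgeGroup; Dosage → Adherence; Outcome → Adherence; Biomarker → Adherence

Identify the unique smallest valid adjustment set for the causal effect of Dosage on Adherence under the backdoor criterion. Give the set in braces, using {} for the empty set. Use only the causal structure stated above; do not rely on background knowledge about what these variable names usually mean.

{Biomarker, Outcome}

Variables eligible for adjustment (non-descendants of Dosage, excluding Dosage and Adherence): {Biomarker, Outcome}.
Backdoor paths from Dosage to Adherence:
  P1: Dosage <- Biomarker -> AgeGroup <- Outcome -> Adherence
  P2: Dosage <- Biomarker -> Adherence
  P3: Dosage <- Outcome -> AgeGroup <- Biomarker -> Adherence
  P4: Dosage <- Outcome -> Adherence
The empty set is not sufficient: P2 (Dosage <- Biomarker -> Adherence) has no collider blocking it and no conditioned non-collider, so it is open.
Try {Biomarker, Outcome}:
  P1: blocked at fork node Biomarker ∈ conditioning set.
  P2: blocked at fork node Biomarker ∈ conditioning set.
  P3: blocked at fork node Outcome ∈ conditioning set.
  P4: blocked at fork node Outcome ∈ conditioning set.
{Biomarker, Outcome} contains no descendant of Dosage and blocks every backdoor path.
Every element of {Biomarker, Outcome} is needed (dropping Biomarker leaves P2 open; dropping Outcome leaves P4 open), so no proper subset is valid.
Among all size-2 subsets of the eligible variables, only {Biomarker, Outcome} blocks every backdoor path, so it is the unique smallest valid adjustment set.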